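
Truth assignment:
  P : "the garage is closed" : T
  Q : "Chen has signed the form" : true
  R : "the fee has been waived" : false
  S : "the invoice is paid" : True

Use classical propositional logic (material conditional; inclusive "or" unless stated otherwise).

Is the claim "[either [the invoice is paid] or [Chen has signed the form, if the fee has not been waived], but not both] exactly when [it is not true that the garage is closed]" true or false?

true

Values: S=True, R=False, Q=True, P=True.
Parsed as (S xor (not R -> Q)) iff not P

not R = not False = True
not R -> Q = True -> True = True
S xor (not R -> Q) = True xor True = False
not P = not True = False
(S xor (not R -> Q)) iff not P = False iff False = True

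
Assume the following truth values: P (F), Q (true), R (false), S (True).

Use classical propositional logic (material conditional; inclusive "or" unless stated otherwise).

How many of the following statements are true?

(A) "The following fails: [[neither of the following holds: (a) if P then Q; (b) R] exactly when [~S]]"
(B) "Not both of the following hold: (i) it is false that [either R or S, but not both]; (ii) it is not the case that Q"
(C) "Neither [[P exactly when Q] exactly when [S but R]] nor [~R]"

1

(A): In symbols: ¬(((P → Q) ↓ R) ↔ ¬S)

P → Q = F → T = T
(P → Q) ↓ R = T ↓ F = F
¬S = ¬T = F
((P → Q) ↓ R) ↔ ¬S = F ↔ F = T
¬(((P → Q) ↓ R) ↔ ¬S) = ¬T = F
Hence (A) is false.

(B): This is ¬(R ⊕ S) ↑ ¬Q.

R ⊕ S = F ⊕ T = T
¬(R ⊕ S) = ¬T = F
¬Q = ¬T = F
¬(R ⊕ S) ↑ ¬Q = F ↑ F = T
Hence (B) is true.

(C): Formalization: ((P ↔ Q) ↔ (S ∧ R)) ↓ ¬R

P ↔ Q = F ↔ T = F
S ∧ R = T ∧ F = F
(P ↔ Q) ↔ (S ∧ R) = F ↔ F = T
¬R = ¬F = T
((P ↔ Q) ↔ (S ∧ R)) ↓ ¬R = T ↓ T = F
Thus (C) is false.

Count: 1.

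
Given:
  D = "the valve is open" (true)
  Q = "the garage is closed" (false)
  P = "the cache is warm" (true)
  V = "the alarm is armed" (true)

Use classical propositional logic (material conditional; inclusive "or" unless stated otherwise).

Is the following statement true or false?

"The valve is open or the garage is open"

The statement is true.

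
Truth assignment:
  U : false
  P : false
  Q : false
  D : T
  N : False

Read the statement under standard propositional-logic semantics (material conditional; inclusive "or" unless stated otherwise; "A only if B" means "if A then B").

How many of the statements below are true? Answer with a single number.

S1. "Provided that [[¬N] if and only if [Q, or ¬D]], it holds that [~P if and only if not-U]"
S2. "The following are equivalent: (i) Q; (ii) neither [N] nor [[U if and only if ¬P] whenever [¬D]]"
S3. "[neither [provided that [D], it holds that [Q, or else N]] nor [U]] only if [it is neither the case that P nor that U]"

S1: Formalization: (¬N ↔ (Q ∨ ¬D)) → (¬P ↔ ¬U)

¬N = ¬F = T
¬D = ¬T = F
Q ∨ ¬D = F ∨ F = F
¬N ↔ (Q ∨ ¬D) = T ↔ F = F
¬P = ¬F = T
¬U = ¬F = T
¬P ↔ ¬U = T ↔ T = T
(¬N ↔ (Q ∨ ¬D)) → (¬P ↔ ¬U) = F → T = T
Hence S1 is true.

S2: Parsed as Q ↔ (N ↓ (¬D → (U ↔ ¬P)))

¬D = ¬T = F
¬P = ¬F = T
U ↔ ¬P = F ↔ T = F
¬D → (U ↔ ¬P) = F → F = T
N ↓ (¬D → (U ↔ ¬P)) = F ↓ T = F
Q ↔ (N ↓ (¬D → (U ↔ ¬P))) = F ↔ F = T
Thus S2 is true.

S3: This is ((D → (Q ∨ N)) ↓ U) → (P ↓ U).

Q ∨ N = F ∨ F = F
D → (Q ∨ N) = T → F = F
(D → (Q ∨ N)) ↓ U = F ↓ F = T
P ↓ U = F ↓ F = T
((D → (Q ∨ N)) ↓ U) → (P ↓ U) = T → T = T
Thus S3 is true.

Count: 3.

3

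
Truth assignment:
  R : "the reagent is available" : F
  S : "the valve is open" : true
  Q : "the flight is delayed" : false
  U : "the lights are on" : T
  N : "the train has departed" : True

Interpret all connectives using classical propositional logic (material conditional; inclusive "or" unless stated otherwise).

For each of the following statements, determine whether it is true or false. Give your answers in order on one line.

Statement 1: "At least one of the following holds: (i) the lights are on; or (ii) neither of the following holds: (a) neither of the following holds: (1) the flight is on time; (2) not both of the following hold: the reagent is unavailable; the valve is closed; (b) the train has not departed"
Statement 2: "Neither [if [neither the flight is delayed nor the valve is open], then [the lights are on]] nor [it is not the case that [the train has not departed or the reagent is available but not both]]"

Statement 1 true / Statement 2 false

Statement 1: In symbols: U or ((not Q nor (not R nand not S)) nor not N)

not Q = not False = True
not R = not False = True
not S = not True = False
not R nand not S = True nand False = True
not Q nor (not R nand not S) = True nor True = False
not N = not True = False
(not Q nor (not R nand not S)) nor not N = False nor False = True
U or ((not Q nor (not R nand not S)) nor not N) = True or True = True
So Statement 1 is true.

Statement 2: Parsed as ((Q nor S) -> U) nor not (not N xor R)

Q nor S = False nor True = False
(Q nor S) -> U = False -> True = True
not N = not True = False
not N xor R = False xor False = False
not (not N xor R) = not False = True
((Q nor S) -> U) nor not (not N xor R) = True nor True = False
Thus Statement 2 is false.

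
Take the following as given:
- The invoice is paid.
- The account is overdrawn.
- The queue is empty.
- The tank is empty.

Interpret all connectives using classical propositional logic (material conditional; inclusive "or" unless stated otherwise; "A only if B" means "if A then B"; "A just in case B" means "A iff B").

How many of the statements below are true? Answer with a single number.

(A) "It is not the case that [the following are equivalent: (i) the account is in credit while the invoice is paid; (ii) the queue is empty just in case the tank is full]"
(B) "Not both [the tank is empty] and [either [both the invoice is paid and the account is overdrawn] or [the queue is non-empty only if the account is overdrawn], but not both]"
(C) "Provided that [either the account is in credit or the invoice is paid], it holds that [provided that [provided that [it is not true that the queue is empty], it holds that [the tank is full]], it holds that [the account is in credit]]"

Let S = "the account is overdrawn" (T), R = "the invoice is paid" (T), V = "the queue is empty" (T), L = "the tank is full" (F).

(A): Formalization: ~((~S & R) <-> (V <-> L))

~S = ~T = F
~S & R = F & T = F
V <-> L = T <-> F = F
(~S & R) <-> (V <-> L) = F <-> F = T
~((~S & R) <-> (V <-> L)) = ~T = F
So (A) is false.

(B): This is ~L nand ((R & S) xor (~V -> S)).

~L = ~F = T
R & S = T & T = T
~V = ~T = F
~V -> S = F -> T = T
(R & S) xor (~V -> S) = T xor T = F
~L nand ((R & S) xor (~V -> S)) = T nand F = T
Hence (B) is true.

(C): In symbols: (~S | R) -> ((~V -> L) -> ~S)

~S = ~T = F
~S | R = F | T = T
~V = ~T = F
~V -> L = F -> F = T
~S = ~T = F
(~V -> L) -> ~S = T -> F = F
(~S | R) -> ((~V -> L) -> ~S) = T -> F = F
So (C) is false.

True statements: 1 ((B)).

1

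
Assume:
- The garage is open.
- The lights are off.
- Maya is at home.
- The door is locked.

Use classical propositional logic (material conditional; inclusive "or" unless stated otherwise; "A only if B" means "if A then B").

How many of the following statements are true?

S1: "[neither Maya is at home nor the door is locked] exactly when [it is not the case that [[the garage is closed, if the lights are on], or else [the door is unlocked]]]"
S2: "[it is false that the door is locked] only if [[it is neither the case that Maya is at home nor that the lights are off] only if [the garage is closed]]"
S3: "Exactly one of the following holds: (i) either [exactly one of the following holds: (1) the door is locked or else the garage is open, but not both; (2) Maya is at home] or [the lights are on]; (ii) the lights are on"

Let K = "Maya is at home" (T), P = "the door is locked" (T), V = "the lights are on" (F), M = "the garage is closed" (F).

S1: This is (K nor P) <-> ~((V -> M) | ~P).

K nor P = T nor T = F
V -> M = F -> F = T
~P = ~T = F
(V -> M) | ~P = T | F = T
~((V -> M) | ~P) = ~T = F
(K nor P) <-> ~((V -> M) | ~P) = F <-> F = T
So S1 is true.

S2: This is ~P -> ((K nor ~V) -> M).

~P = ~T = F
~V = ~F = T
K nor ~V = T nor T = F
(K nor ~V) -> M = F -> F = T
~P -> ((K nor ~V) -> M) = F -> T = T
Hence S2 is true.

S3: Parsed as (((P xor ~M) xor K) | V) xor V

~M = ~F = T
P xor ~M = T xor T = F
(P xor ~M) xor K = F xor T = T
((P xor ~M) xor K) | V = T | F = T
(((P xor ~M) xor K) | V) xor V = T xor F = T
So S3 is true.

True statements: 3.

3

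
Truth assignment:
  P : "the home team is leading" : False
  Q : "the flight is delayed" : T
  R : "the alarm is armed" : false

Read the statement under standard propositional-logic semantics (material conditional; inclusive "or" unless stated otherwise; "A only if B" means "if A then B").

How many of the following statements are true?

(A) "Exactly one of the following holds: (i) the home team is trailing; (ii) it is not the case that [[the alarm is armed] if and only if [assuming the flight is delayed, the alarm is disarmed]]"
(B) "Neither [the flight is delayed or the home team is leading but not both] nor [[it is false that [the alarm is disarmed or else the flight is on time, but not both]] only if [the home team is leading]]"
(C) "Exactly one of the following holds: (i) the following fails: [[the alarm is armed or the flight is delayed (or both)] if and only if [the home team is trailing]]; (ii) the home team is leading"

(A): In symbols: ¬P ⊕ ¬(R ↔ (Q → ¬R))

¬P = ¬F = T
¬R = ¬F = T
Q → ¬R = T → T = T
R ↔ (Q → ¬R) = F ↔ T = F
¬(R ↔ (Q → ¬R)) = ¬F = T
¬P ⊕ ¬(R ↔ (Q → ¬R)) = T ⊕ T = F
Thus (A) is false.

(B): This is (Q ⊕ P) ↓ (¬(¬R ⊕ ¬Q) → P).

Q ⊕ P = T ⊕ F = T
¬R = ¬F = T
¬Q = ¬T = F
¬R ⊕ ¬Q = T ⊕ F = T
¬(¬R ⊕ ¬Q) = ¬T = F
¬(¬R ⊕ ¬Q) → P = F → F = T
(Q ⊕ P) ↓ (¬(¬R ⊕ ¬Q) → P) = T ↓ T = F
Thus (B) is false.

(C): In symbols: ¬((R ∨ Q) ↔ ¬P) ⊕ P

R ∨ Q = F ∨ T = T
¬P = ¬F = T
(R ∨ Q) ↔ ¬P = T ↔ T = T
¬((R ∨ Q) ↔ ¬P) = ¬T = F
¬((R ∨ Q) ↔ ¬P) ⊕ P = F ⊕ F = F
Hence (C) is false.

0 of the 3 statements are true (none).

0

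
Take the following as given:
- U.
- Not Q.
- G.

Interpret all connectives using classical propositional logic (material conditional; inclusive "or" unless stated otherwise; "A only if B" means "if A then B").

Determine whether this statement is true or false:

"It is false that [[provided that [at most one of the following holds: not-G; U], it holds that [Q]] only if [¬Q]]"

Formalization: not (((not G nand U) -> Q) -> not Q)

not G = not True = False
not G nand U = False nand True = True
(not G nand U) -> Q = True -> False = False
not Q = not False = True
((not G nand U) -> Q) -> not Q = False -> True = True
not (((not G nand U) -> Q) -> not Q) = not True = False

False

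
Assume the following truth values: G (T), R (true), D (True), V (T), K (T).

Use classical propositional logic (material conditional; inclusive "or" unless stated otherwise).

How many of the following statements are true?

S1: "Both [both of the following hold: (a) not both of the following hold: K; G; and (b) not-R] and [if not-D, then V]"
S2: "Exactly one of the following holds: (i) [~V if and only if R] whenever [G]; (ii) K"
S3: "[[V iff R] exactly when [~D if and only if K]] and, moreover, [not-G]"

1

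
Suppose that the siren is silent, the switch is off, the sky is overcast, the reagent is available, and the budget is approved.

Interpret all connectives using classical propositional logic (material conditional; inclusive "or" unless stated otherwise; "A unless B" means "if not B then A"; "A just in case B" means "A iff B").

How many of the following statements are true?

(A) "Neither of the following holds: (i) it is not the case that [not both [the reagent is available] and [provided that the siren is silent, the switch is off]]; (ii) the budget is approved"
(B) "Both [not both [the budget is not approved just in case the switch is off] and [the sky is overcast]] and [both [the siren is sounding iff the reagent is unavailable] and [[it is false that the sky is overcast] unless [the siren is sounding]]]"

Let G = "the reagent is available" (T), S = "the siren is sounding" (F), R = "the switch is on" (F), Q = "the budget is approved" (T), H = "the sky is overcast" (T).

(A): Formalization: ~(G nand (~S -> ~R)) nor Q

~S = ~F = T
~R = ~F = T
~S -> ~R = T -> T = T
G nand (~S -> ~R) = T nand T = F
~(G nand (~S -> ~R)) = ~F = T
~(G nand (~S -> ~R)) nor Q = T nor T = F
Thus (A) is false.

(B): This is ((~Q <-> ~R) nand H) & ((S <-> ~G) & (~H | S)).

~Q = ~T = F
~R = ~F = T
~Q <-> ~R = F <-> T = F
(~Q <-> ~R) nand H = F nand T = T
~G = ~T = F
S <-> ~G = F <-> F = T
~H = ~T = F
~H | S = F | F = F
(S <-> ~G) & (~H | S) = T & F = F
((~Q <-> ~R) nand H) & ((S <-> ~G) & (~H | S)) = T & F = F
Hence (B) is false.

0 of the 2 statements are true (none).

0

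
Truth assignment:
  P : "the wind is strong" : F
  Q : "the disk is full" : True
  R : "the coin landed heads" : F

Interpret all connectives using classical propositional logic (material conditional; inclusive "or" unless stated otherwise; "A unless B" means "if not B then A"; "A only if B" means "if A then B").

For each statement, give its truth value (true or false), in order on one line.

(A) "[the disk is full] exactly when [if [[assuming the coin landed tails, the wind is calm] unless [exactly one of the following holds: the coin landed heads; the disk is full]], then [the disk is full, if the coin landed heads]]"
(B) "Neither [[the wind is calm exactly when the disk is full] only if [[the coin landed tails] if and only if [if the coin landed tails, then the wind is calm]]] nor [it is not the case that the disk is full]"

(A) True, (B) False

(A): In symbols: Q <-> (((~R -> ~P) | (R xor Q)) -> (R -> Q))

~R = ~F = T
~P = ~F = T
~R -> ~P = T -> T = T
R xor Q = F xor T = T
(~R -> ~P) | (R xor Q) = T | T = T
R -> Q = F -> T = T
((~R -> ~P) | (R xor Q)) -> (R -> Q) = T -> T = T
Q <-> (((~R -> ~P) | (R xor Q)) -> (R -> Q)) = T <-> T = T
Hence (A) is true.

(B): This is ((~P <-> Q) -> (~R <-> (~R -> ~P))) nor ~Q.

~P = ~F = T
~P <-> Q = T <-> T = T
~R = ~F = T
~R = ~F = T
~P = ~F = T
~R -> ~P = T -> T = T
~R <-> (~R -> ~P) = T <-> T = T
(~P <-> Q) -> (~R <-> (~R -> ~P)) = T -> T = T
~Q = ~T = F
((~P <-> Q) -> (~R <-> (~R -> ~P))) nor ~Q = T nor F = F
Thus (B) is false.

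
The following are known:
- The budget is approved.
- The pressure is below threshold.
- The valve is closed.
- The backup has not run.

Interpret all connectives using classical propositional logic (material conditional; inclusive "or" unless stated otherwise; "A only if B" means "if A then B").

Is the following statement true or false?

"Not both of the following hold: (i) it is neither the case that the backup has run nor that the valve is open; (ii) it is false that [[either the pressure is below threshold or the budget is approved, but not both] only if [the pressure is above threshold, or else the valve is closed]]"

true

Let V = "the backup has run" (False), U = "the valve is open" (False), S = "the pressure is above threshold" (False), W = "the budget is approved" (True).
In symbols: (V nor U) nand not ((not S xor W) -> (S or not U))

V nor U = False nor False = True
not S = not False = True
not S xor W = True xor True = False
not U = not False = True
S or not U = False or True = True
(not S xor W) -> (S or not U) = False -> True = True
not ((not S xor W) -> (S or not U)) = not True = False
(V nor U) nand not ((not S xor W) -> (S or not U)) = True nand False = True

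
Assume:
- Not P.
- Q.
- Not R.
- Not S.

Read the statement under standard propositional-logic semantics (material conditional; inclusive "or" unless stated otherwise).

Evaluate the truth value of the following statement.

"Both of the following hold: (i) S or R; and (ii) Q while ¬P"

Formalization: (S ∨ R) ∧ (Q ∧ ¬P)

S ∨ R = F ∨ F = F
¬P = ¬F = T
Q ∧ ¬P = T ∧ T = T
(S ∨ R) ∧ (Q ∧ ¬P) = F ∧ T = F

False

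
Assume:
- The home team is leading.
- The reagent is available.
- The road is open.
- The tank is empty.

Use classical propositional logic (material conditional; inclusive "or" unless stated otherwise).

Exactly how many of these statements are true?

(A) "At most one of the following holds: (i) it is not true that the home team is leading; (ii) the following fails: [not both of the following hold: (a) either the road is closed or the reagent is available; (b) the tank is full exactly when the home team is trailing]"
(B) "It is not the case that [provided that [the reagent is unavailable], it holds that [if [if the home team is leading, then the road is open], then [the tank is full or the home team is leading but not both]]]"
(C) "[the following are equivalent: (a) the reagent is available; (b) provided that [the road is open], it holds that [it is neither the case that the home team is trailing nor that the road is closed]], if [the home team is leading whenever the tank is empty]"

2

Let V = "the home team is leading" (T), Q = "the road is closed" (F), N = "the reagent is available" (T), W = "the tank is full" (F).

(A): Parsed as ~V nand ~((Q | N) nand (W <-> ~V))

~V = ~T = F
Q | N = F | T = T
~V = ~T = F
W <-> ~V = F <-> F = T
(Q | N) nand (W <-> ~V) = T nand T = F
~((Q | N) nand (W <-> ~V)) = ~F = T
~V nand ~((Q | N) nand (W <-> ~V)) = F nand T = T
So (A) is true.

(B): This is ~(~N -> ((V -> ~Q) -> (W xor V))).

~N = ~T = F
~Q = ~F = T
V -> ~Q = T -> T = T
W xor V = F xor T = T
(V -> ~Q) -> (W xor V) = T -> T = T
~N -> ((V -> ~Q) -> (W xor V)) = F -> T = T
~(~N -> ((V -> ~Q) -> (W xor V))) = ~T = F
Thus (B) is false.

(C): This is (~W -> V) -> (N <-> (~Q -> (~V nor Q))).

~W = ~F = T
~W -> V = T -> T = T
~Q = ~F = T
~V = ~T = F
~V nor Q = F nor F = T
~Q -> (~V nor Q) = T -> T = T
N <-> (~Q -> (~V nor Q)) = T <-> T = T
(~W -> V) -> (N <-> (~Q -> (~V nor Q))) = T -> T = T
Hence (C) is true.

True statements: 2 ((A), (C)).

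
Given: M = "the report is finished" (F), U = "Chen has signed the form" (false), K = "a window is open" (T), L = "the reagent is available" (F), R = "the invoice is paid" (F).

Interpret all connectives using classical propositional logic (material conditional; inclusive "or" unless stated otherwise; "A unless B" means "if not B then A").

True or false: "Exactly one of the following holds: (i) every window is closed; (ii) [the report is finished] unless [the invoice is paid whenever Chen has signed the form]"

Values: K=T, M=F, U=F, R=F.
In symbols: ~K xor (M | (U -> R))

~K = ~T = F
U -> R = F -> F = T
M | (U -> R) = F | T = T
~K xor (M | (U -> R)) = F xor T = T

True.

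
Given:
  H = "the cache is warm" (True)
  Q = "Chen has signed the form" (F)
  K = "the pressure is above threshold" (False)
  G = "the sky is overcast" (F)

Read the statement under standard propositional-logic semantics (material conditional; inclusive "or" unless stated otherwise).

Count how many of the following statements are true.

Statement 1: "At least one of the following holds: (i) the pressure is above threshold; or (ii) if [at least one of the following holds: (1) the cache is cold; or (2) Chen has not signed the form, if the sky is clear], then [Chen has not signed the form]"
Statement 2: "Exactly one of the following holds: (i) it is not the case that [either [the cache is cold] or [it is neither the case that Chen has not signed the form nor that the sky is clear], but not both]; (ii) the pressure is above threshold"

Statement 1: Parsed as K ∨ ((¬H ∨ (¬G → ¬Q)) → ¬Q)

¬H = ¬T = F
¬G = ¬F = T
¬Q = ¬F = T
¬G → ¬Q = T → T = T
¬H ∨ (¬G → ¬Q) = F ∨ T = T
¬Q = ¬F = T
(¬H ∨ (¬G → ¬Q)) → ¬Q = T → T = T
K ∨ ((¬H ∨ (¬G → ¬Q)) → ¬Q) = F ∨ T = T
Hence Statement 1 is true.

Statement 2: Formalization: ¬(¬H ⊕ (¬Q ↓ ¬G)) ⊕ K

¬H = ¬T = F
¬Q = ¬F = T
¬G = ¬F = T
¬Q ↓ ¬G = T ↓ T = F
¬H ⊕ (¬Q ↓ ¬G) = F ⊕ F = F
¬(¬H ⊕ (¬Q ↓ ¬G)) = ¬F = T
¬(¬H ⊕ (¬Q ↓ ¬G)) ⊕ K = T ⊕ F = T
Hence Statement 2 is true.

True statements: 2 (Statement 1, Statement 2).

2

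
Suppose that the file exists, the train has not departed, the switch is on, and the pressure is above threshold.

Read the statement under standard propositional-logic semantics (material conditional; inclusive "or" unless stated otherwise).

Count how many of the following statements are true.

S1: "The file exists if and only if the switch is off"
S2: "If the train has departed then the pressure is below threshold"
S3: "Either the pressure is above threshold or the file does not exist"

2

Let L = "the file exists" (T), S = "the switch is on" (T), Q = "the train has departed" (F), M = "the pressure is above threshold" (T).

S1: This is L ↔ ¬S.

¬S = ¬T = F
L ↔ ¬S = T ↔ F = F
Hence S1 is false.

S2: Parsed as Q → ¬M

¬M = ¬T = F
Q → ¬M = F → F = T
Hence S2 is true.

S3: Parsed as M ∨ ¬L

¬L = ¬T = F
M ∨ ¬L = T ∨ F = T
Hence S3 is true.

True statements: 2.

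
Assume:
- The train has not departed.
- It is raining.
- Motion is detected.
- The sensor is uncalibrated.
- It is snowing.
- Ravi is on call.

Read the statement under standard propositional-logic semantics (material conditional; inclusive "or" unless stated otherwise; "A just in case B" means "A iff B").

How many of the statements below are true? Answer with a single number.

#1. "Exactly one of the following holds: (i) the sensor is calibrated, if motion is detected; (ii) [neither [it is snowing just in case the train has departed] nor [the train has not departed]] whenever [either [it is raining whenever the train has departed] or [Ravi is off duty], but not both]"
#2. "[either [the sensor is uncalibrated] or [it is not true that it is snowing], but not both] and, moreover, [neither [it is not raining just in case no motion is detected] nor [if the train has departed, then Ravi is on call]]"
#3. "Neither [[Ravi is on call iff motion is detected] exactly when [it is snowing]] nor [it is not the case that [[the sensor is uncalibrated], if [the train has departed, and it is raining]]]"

Let Q = "motion is detected" (True), P = "the sensor is calibrated" (False), K = "the train has departed" (False), U = "it is raining" (True), N = "Ravi is on call" (True), S = "it is snowing" (True).

#1: Formalization: (Q -> P) xor (((K -> U) xor not N) -> ((S iff K) nor not K))

Q -> P = True -> False = False
K -> U = False -> True = True
not N = not True = False
(K -> U) xor not N = True xor False = True
S iff K = True iff False = False
not K = not False = True
(S iff K) nor not K = False nor True = False
((K -> U) xor not N) -> ((S iff K) nor not K) = True -> False = False
(Q -> P) xor (((K -> U) xor not N) -> ((S iff K) nor not K)) = False xor False = False
So #1 is false.

#2: In symbols: (not P xor not S) and ((not U iff not Q) nor (K -> N))

not P = not False = True
not S = not True = False
not P xor not S = True xor False = True
not U = not True = False
not Q = not True = False
not U iff not Q = False iff False = True
K -> N = False -> True = True
(not U iff not Q) nor (K -> N) = True nor True = False
(not P xor not S) and ((not U iff not Q) nor (K -> N)) = True and False = False
Thus #2 is false.

#3: Parsed as ((N iff Q) iff S) nor not ((K and U) -> not P)

N iff Q = True iff True = True
(N iff Q) iff S = True iff True = True
K and U = False and True = False
not P = not False = True
(K and U) -> not P = False -> True = True
not ((K and U) -> not P) = not True = False
((N iff Q) iff S) nor not ((K and U) -> not P) = True nor False = False
Thus #3 is false.

0 of the 3 statements are true (none).

0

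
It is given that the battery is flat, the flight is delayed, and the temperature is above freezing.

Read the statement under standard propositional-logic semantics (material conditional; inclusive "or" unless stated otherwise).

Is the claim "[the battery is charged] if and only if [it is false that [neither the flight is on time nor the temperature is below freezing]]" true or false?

Let P = "the battery is charged" (False), H = "the flight is delayed" (True), S = "the temperature is below freezing" (False).
In symbols: P iff not (not H nor S)

not H = not True = False
not H nor S = False nor False = True
not (not H nor S) = not True = False
P iff not (not H nor S) = False iff False = True

The statement is true.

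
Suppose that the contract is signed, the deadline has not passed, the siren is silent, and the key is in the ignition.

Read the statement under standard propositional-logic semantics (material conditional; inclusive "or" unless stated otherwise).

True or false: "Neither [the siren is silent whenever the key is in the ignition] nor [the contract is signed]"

False.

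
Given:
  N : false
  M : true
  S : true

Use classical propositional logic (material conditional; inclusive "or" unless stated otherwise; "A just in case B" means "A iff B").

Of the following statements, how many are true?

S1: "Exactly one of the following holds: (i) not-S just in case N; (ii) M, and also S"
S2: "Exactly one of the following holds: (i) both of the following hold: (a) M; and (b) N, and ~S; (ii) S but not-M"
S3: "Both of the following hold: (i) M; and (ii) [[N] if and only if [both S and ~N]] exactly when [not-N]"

S1: This is (¬S ↔ N) ⊕ (M ∧ S).

¬S = ¬T = F
¬S ↔ N = F ↔ F = T
M ∧ S = T ∧ T = T
(¬S ↔ N) ⊕ (M ∧ S) = T ⊕ T = F
So S1 is false.

S2: Formalization: (M ∧ (N ∧ ¬S)) ⊕ (S ∧ ¬M)

¬S = ¬T = F
N ∧ ¬S = F ∧ F = F
M ∧ (N ∧ ¬S) = T ∧ F = F
¬M = ¬T = F
S ∧ ¬M = T ∧ F = F
(M ∧ (N ∧ ¬S)) ⊕ (S ∧ ¬M) = F ⊕ F = F
So S2 is false.

S3: In symbols: M ∧ ((N ↔ (S ∧ ¬N)) ↔ ¬N)

¬N = ¬F = T
S ∧ ¬N = T ∧ T = T
N ↔ (S ∧ ¬N) = F ↔ T = F
¬N = ¬F = T
(N ↔ (S ∧ ¬N)) ↔ ¬N = F ↔ T = F
M ∧ ((N ↔ (S ∧ ¬N)) ↔ ¬N) = T ∧ F = F
Thus S3 is false.

0 of the 3 statements are true (none).

0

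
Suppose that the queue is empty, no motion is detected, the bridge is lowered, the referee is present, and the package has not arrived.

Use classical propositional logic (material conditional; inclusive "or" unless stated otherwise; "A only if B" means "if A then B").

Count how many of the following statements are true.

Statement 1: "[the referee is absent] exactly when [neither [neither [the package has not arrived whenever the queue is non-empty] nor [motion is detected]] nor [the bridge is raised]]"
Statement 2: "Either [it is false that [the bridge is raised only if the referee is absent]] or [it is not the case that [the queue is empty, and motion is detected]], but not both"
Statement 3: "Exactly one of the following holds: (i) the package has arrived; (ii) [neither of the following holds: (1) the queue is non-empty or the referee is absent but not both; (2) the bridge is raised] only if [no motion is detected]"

2

Let K = "the referee is present" (True), R = "the queue is empty" (True), W = "the package has arrived" (False), L = "motion is detected" (False), P = "the bridge is raised" (False).

Statement 1: In symbols: not K iff (((not R -> not W) nor L) nor P)

not K = not True = False
not R = not True = False
not W = not False = True
not R -> not W = False -> True = True
(not R -> not W) nor L = True nor False = False
((not R -> not W) nor L) nor P = False nor False = True
not K iff (((not R -> not W) nor L) nor P) = False iff True = False
Hence Statement 1 is false.

Statement 2: Formalization: not (P -> not K) xor not (R and L)

not K = not True = False
P -> not K = False -> False = True
not (P -> not K) = not True = False
R and L = True and False = False
not (R and L) = not False = True
not (P -> not K) xor not (R and L) = False xor True = True
Thus Statement 2 is true.

Statement 3: Formalization: W xor (((not R xor not K) nor P) -> not L)

not R = not True = False
not K = not True = False
not R xor not K = False xor False = False
(not R xor not K) nor P = False nor False = True
not L = not False = True
((not R xor not K) nor P) -> not L = True -> True = True
W xor (((not R xor not K) nor P) -> not L) = False xor True = True
Thus Statement 3 is true.

Count: 2.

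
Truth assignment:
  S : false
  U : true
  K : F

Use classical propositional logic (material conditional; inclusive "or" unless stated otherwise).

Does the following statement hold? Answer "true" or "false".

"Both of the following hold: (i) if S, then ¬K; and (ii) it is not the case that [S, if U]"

True.

Values: S=False, K=False, U=True.
In symbols: (S -> not K) and not (U -> S)

not K = not False = True
S -> not K = False -> True = True
U -> S = True -> False = False
not (U -> S) = not False = True
(S -> not K) and not (U -> S) = True and True = True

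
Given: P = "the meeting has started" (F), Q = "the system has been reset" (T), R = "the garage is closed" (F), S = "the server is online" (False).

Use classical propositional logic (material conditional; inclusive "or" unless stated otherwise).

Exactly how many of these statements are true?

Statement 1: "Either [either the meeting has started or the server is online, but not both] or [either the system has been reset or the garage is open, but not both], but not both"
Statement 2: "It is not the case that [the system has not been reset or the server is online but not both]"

Statement 1: This is (P xor S) xor (Q xor not R).

P xor S = False xor False = False
not R = not False = True
Q xor not R = True xor True = False
(P xor S) xor (Q xor not R) = False xor False = False
So Statement 1 is false.

Statement 2: Formalization: not (not Q xor S)

not Q = not True = False
not Q xor S = False xor False = False
not (not Q xor S) = not False = True
Hence Statement 2 is true.

True statements: 1 (Statement 2).

1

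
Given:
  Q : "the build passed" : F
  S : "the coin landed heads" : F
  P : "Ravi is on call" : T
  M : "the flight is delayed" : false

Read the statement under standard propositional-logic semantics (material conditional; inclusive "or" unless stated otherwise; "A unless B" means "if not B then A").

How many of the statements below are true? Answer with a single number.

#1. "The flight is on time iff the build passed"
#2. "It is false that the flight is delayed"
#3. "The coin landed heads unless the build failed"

2

#1: In symbols: ¬M ↔ Q

¬M = ¬F = T
¬M ↔ Q = T ↔ F = F
Thus #1 is false.

#2: Formalization: ¬M

¬M = ¬F = T
So #2 is true.

#3: In symbols: S ∨ ¬Q

¬Q = ¬F = T
S ∨ ¬Q = F ∨ T = T
Thus #3 is true.

Count: 2.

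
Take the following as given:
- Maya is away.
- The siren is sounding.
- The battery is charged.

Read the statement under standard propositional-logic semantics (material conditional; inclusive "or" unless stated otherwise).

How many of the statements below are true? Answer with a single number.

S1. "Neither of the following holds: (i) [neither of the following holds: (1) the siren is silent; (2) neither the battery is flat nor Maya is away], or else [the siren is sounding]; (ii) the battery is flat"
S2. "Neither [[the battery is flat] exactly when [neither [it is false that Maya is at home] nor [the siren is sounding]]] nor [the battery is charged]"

0

Let Q = "the siren is sounding" (T), W = "the battery is charged" (T), R = "Maya is at home" (F).

S1: Parsed as ((~Q nor (~W nor ~R)) | Q) nor ~W

~Q = ~T = F
~W = ~T = F
~R = ~F = T
~W nor ~R = F nor T = F
~Q nor (~W nor ~R) = F nor F = T
(~Q nor (~W nor ~R)) | Q = T | T = T
~W = ~T = F
((~Q nor (~W nor ~R)) | Q) nor ~W = T nor F = F
Thus S1 is false.

S2: Parsed as (~W <-> (~R nor Q)) nor W

~W = ~T = F
~R = ~F = T
~R nor Q = T nor T = F
~W <-> (~R nor Q) = F <-> F = T
(~W <-> (~R nor Q)) nor W = T nor T = F
So S2 is false.

0 of the 2 statements are true (none).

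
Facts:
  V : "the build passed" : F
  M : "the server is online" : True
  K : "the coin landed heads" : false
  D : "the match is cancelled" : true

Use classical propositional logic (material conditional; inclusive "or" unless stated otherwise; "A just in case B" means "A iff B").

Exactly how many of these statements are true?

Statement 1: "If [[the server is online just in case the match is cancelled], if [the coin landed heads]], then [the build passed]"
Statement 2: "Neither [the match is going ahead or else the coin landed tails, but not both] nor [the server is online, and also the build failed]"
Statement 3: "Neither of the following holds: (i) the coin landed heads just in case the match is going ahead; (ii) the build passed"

Statement 1: In symbols: (K -> (M <-> D)) -> V

M <-> D = T <-> T = T
K -> (M <-> D) = F -> T = T
(K -> (M <-> D)) -> V = T -> F = F
So Statement 1 is false.

Statement 2: Parsed as (~D xor ~K) nor (M & ~V)

~D = ~T = F
~K = ~F = T
~D xor ~K = F xor T = T
~V = ~F = T
M & ~V = T & T = T
(~D xor ~K) nor (M & ~V) = T nor T = F
So Statement 2 is false.

Statement 3: Formalization: (K <-> ~D) nor V

~D = ~T = F
K <-> ~D = F <-> F = T
(K <-> ~D) nor V = T nor F = F
So Statement 3 is false.

0 of the 3 statements are true (none).

0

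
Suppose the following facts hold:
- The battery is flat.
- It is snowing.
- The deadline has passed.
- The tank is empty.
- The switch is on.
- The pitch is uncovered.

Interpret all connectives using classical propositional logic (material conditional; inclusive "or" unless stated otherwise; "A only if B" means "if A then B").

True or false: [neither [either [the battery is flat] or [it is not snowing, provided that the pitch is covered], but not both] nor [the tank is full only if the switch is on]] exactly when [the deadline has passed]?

False

Let P = "the battery is charged" (False), V = "the pitch is covered" (False), Q = "it is snowing" (True), S = "the tank is full" (False), U = "the switch is on" (True), R = "the deadline has passed" (True).
Formalization: ((not P xor (V -> not Q)) nor (S -> U)) iff R

not P = not False = True
not Q = not True = False
V -> not Q = False -> False = True
not P xor (V -> not Q) = True xor True = False
S -> U = False -> True = True
(not P xor (V -> not Q)) nor (S -> U) = False nor True = False
((not P xor (V -> not Q)) nor (S -> U)) iff R = False iff True = False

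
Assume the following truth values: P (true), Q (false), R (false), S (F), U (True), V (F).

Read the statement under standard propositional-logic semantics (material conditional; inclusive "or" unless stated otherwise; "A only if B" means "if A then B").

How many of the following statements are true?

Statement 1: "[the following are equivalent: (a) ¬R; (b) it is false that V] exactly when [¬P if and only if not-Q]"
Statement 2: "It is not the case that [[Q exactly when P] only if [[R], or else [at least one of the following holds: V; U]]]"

0

Statement 1: Formalization: (not R iff not V) iff (not P iff not Q)

not R = not False = True
not V = not False = True
not R iff not V = True iff True = True
not P = not True = False
not Q = not False = True
not P iff not Q = False iff True = False
(not R iff not V) iff (not P iff not Q) = True iff False = False
So Statement 1 is false.

Statement 2: Parsed as not ((Q iff P) -> (R or (V or U)))

Q iff P = False iff True = False
V or U = False or True = True
R or (V or U) = False or True = True
(Q iff P) -> (R or (V or U)) = False -> True = True
not ((Q iff P) -> (R or (V or U))) = not True = False
Thus Statement 2 is false.

True statements: 0 (none).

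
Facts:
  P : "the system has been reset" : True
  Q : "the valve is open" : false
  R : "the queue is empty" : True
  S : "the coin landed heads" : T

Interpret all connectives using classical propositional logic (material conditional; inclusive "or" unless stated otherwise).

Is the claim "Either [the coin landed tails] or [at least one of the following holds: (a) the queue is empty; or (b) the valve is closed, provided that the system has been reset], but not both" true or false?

True.

Values: S=T, R=T, P=T, Q=F.
Formalization: ¬S ⊕ (R ∨ (P → ¬Q))

¬S = ¬T = F
¬Q = ¬F = T
P → ¬Q = T → T = T
R ∨ (P → ¬Q) = T ∨ T = T
¬S ⊕ (R ∨ (P → ¬Q)) = F ⊕ T = T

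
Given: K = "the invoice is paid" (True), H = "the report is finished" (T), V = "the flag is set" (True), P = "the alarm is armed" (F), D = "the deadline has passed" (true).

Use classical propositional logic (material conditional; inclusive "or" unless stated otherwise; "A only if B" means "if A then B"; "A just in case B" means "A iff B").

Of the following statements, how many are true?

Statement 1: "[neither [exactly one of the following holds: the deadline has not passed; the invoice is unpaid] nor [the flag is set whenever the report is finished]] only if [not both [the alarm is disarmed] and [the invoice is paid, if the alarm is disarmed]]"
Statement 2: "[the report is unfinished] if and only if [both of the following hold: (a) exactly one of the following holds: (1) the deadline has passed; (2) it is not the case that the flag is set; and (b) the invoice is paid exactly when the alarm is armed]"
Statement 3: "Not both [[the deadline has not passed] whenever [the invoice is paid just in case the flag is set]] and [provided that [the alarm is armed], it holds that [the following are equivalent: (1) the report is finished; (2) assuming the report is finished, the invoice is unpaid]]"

3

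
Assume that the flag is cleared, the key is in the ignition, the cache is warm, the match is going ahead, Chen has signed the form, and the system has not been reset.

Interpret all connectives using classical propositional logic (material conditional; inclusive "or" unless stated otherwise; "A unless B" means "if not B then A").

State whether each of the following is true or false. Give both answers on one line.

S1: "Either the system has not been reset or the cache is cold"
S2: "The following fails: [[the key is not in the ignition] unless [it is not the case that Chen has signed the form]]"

S1 True / S2 True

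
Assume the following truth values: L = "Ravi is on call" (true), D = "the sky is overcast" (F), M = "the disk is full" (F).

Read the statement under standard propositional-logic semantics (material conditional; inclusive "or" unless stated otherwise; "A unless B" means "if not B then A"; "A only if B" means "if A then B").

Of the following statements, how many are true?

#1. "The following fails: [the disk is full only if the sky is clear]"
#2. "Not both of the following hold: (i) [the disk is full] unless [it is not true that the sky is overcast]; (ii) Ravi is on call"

0

#1: Parsed as ~(M -> ~D)

~D = ~F = T
M -> ~D = F -> T = T
~(M -> ~D) = ~T = F
Thus #1 is false.

#2: Formalization: (M | ~D) nand L

~D = ~F = T
M | ~D = F | T = T
(M | ~D) nand L = T nand T = F
Thus #2 is false.

Count: 0.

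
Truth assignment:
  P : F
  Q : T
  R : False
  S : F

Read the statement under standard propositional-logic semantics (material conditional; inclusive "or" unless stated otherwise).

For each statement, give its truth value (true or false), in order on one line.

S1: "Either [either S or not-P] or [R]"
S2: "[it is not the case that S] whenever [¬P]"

S1 T / S2 T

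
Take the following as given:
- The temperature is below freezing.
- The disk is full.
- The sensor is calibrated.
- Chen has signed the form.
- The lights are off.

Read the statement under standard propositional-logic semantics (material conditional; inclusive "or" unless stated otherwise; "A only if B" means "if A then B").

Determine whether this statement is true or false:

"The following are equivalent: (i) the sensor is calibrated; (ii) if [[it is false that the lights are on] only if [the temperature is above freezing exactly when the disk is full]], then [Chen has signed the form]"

The statement is true.

Let R = "the sensor is calibrated" (T), U = "the lights are on" (F), P = "the temperature is below freezing" (T), Q = "the disk is full" (T), S = "Chen has signed the form" (T).
Formalization: R ↔ ((¬U → (¬P ↔ Q)) → S)

¬U = ¬F = T
¬P = ¬T = F
¬P ↔ Q = F ↔ T = F
¬U → (¬P ↔ Q) = T → F = F
(¬U → (¬P ↔ Q)) → S = F → T = T
R ↔ ((¬U → (¬P ↔ Q)) → S) = T ↔ T = T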